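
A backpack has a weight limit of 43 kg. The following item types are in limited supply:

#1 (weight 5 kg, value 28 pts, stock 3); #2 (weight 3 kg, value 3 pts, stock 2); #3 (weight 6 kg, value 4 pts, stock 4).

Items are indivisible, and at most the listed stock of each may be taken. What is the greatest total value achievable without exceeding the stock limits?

103 pts

Top feasible selections:
- 3×#1 + 1×#2 + 4×#3: weight 42, value 103
- 3×#1 + 2×#2 + 3×#3: weight 39, value 102
- 3×#1 + 4×#3: weight 39, value 100
Best: 103 pts.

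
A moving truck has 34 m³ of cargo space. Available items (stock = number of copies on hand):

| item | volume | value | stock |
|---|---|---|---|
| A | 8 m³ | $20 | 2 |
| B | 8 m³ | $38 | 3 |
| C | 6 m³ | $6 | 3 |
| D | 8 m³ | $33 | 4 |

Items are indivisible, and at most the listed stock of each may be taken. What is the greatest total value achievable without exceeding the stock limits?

$147

Best selections within volume 34 and stock limits:
- 3×B + 1×D: volume 32, value 147
- 2×B + 2×D: volume 32, value 142
- 1×B + 3×D: volume 32, value 137
Best: $147.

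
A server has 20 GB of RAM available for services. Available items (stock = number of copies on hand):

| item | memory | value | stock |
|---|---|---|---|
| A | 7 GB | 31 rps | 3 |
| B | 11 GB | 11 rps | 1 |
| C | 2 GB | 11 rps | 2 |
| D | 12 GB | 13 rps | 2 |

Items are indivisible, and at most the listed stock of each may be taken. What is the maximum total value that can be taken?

84 rps

Best selections within memory 20 and stock limits:
- 2×A + 2×C: memory 18, value 84
- 2×A + 1×C: memory 16, value 73
Best: 84 rps.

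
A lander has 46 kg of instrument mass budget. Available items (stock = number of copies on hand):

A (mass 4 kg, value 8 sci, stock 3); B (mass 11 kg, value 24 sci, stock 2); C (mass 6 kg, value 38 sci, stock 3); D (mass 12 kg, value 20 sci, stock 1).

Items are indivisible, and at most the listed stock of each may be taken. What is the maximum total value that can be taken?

170 sci

Top feasible selections:
- 1×A + 2×B + 3×C: mass 44, value 170
- 1×A + 1×B + 3×C + 1×D: mass 45, value 166
- 2×B + 3×C: mass 40, value 162
- 3×A + 1×B + 3×C: mass 41, value 162
Best: 170 sci.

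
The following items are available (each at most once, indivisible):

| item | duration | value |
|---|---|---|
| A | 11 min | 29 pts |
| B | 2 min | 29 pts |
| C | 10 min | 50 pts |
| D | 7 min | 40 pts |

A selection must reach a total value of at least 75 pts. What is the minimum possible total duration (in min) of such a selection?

Subsets with value ≥ 75, sorted by total duration:
- B+C: duration 12, value 79
- C+D: duration 17, value 90
- B+C+D: duration 19, value 119
Minimum duration: 12 min.

12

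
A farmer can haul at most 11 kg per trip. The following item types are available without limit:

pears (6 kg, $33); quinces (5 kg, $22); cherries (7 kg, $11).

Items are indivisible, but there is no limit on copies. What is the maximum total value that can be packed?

Best value-per-unit is pears at 33/6; filling with it alone gives 1×33 = 33.
Optimal mix: 1×pears + 1×quinces → weight 11, value 55.

$55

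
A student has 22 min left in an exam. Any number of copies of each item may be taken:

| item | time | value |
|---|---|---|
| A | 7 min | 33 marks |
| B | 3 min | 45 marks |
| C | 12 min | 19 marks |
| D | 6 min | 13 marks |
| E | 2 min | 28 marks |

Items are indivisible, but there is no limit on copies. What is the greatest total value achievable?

326 marks

Best value-per-unit is B at 45/3; filling with it alone gives 7×45 = 315.
Optimal mix: 6×B + 2×E → time 22, value 326.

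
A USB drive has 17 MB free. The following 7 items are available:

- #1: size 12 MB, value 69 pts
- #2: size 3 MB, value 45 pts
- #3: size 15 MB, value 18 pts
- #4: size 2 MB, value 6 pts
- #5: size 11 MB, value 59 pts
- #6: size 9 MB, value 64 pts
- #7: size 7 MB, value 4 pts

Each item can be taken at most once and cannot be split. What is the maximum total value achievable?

120 pts

Check high-value combinations within 17 MB:
- #1+#2+#4: size 12+3+2=17, value 69+45+6=120
- #2+#4+#6: size 3+2+9=14, value 45+6+64=115
- #1+#2: size 12+3=15, value 69+45=114
Best: 120 pts.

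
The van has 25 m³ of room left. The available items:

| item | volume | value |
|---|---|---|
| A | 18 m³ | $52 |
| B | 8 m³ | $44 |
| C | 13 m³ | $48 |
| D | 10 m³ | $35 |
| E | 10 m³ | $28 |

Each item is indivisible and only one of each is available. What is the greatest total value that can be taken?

$92

Check high-value combinations within 25 m³:
- B+C: volume 8+13=21, value 44+48=92
- C+D: volume 13+10=23, value 48+35=83
- B+D: volume 8+10=18, value 44+35=79
- C+E: volume 13+10=23, value 48+28=76
Best: $92.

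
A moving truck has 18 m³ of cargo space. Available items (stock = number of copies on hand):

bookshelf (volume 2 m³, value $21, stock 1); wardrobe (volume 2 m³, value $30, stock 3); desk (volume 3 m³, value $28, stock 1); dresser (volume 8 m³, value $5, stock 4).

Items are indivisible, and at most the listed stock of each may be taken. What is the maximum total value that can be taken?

$139

Top feasible selections:
- 1×bookshelf + 3×wardrobe + 1×desk: volume 11, value 139
- 3×wardrobe + 1×desk + 1×dresser: volume 17, value 123
Best: $139.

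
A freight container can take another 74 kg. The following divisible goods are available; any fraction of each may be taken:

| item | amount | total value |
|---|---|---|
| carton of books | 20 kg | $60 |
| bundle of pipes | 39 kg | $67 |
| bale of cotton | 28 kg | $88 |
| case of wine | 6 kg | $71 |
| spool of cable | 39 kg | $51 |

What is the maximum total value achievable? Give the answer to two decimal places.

Take in order of value per unit:
- case of wine (71/6 per unit): all 6 → value 71, running total 71.00
- bale of cotton (88/28 per unit): all 28 → value 88, running total 159.00
- carton of books (60/20 per unit): all 20 → value 60, running total 219.00
- bundle of pipes (67/39 per unit): 20 of 39 → value 20×67/39 = 34.3590, running total 253.36
Total 253.36.

253.36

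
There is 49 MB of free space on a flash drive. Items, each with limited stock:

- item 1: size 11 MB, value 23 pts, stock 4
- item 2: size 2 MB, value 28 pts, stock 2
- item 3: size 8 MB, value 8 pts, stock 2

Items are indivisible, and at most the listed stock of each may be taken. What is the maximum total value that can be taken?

Top feasible selections:
- 4×item 1 + 2×item 2: size 48, value 148
- 3×item 1 + 2×item 2 + 1×item 3: size 45, value 133
- 3×item 1 + 2×item 2: size 37, value 125
Best: 148 pts.

148 pts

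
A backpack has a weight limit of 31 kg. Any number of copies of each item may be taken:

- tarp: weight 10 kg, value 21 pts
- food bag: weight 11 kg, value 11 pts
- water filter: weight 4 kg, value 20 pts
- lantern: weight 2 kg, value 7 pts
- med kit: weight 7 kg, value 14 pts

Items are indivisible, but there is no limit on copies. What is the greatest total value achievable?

Best value-per-unit is water filter at 20/4; filling with it alone gives 7×20 = 140.
Optimal mix: 7×water filter + 1×lantern → weight 30, value 147.

147 pts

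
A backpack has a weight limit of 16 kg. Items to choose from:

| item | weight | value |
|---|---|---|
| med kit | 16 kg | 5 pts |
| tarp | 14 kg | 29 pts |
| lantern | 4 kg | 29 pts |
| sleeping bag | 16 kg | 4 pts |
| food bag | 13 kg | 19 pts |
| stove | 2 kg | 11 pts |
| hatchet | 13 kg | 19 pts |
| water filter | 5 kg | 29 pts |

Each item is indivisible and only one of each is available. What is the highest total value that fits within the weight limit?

This is a 0/1 knapsack; check combinations near the capacity.
- lantern+stove+water filter: weight 4+2+5=11, value 29+11+29=69
- lantern+water filter: weight 4+5=9, value 29+29=58
- lantern+stove: weight 4+2=6, value 29+11=40
- stove+water filter: weight 2+5=7, value 11+29=40
- tarp+stove: weight 14+2=16, value 29+11=40
Best: 69 pts.

69 pts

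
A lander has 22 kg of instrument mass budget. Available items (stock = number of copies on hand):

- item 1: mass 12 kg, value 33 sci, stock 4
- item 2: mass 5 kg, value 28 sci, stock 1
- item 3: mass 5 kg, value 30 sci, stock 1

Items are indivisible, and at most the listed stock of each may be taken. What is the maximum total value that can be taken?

91 sci

Best selections within mass 22 and stock limits:
- 1×item 1 + 1×item 2 + 1×item 3: mass 22, value 91
- 1×item 1 + 1×item 3: mass 17, value 63
- 1×item 1 + 1×item 2: mass 17, value 61
- 1×item 2 + 1×item 3: mass 10, value 58
Best: 91 sci.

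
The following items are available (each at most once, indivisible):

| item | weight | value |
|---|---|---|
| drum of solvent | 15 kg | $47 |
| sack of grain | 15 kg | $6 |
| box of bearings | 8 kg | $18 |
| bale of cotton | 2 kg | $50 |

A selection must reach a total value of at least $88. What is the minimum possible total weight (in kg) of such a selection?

17

Subsets with value ≥ 88, sorted by total weight:
- drum of solvent+bale of cotton: weight 17, value 97
- drum of solvent+box of bearings+bale of cotton: weight 25, value 115
Minimum weight: 17 kg.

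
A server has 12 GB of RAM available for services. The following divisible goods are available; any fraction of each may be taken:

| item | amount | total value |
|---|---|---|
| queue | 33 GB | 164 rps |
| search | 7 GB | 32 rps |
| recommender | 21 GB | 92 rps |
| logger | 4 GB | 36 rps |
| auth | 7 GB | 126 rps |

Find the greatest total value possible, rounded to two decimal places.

166.97

Take in order of value per unit:
- auth (126/7 per unit): all 7 → value 126, running total 126.00
- logger (36/4 per unit): all 4 → value 36, running total 162.00
- queue (164/33 per unit): 1 of 33 → value 1×164/33 = 4.9697, running total 166.97
Total 166.97.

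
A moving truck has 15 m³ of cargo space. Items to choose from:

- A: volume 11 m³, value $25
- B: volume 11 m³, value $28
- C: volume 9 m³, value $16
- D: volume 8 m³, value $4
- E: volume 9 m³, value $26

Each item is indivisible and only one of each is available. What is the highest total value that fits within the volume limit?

$28

Check high-value combinations within 15 m³:
- B: volume 11, value 28
- E: volume 9, value 26
- A: volume 11, value 25
- C: volume 9, value 16
Best: $28.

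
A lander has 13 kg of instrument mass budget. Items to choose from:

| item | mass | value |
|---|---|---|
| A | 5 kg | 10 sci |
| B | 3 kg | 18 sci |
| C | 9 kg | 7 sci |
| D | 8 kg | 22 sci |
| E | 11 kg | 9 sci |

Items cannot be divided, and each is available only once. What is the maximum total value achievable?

Check high-value combinations within 13 kg:
- B+D: mass 3+8=11, value 18+22=40
- A+D: mass 5+8=13, value 10+22=32
- A+B: mass 5+3=8, value 10+18=28
Best: 40 sci.

40 sci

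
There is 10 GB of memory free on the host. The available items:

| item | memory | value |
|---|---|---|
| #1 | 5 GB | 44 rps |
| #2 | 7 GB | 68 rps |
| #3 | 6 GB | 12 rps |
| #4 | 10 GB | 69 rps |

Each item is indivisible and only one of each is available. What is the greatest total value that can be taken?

69 rps

Check high-value combinations within 10 GB:
- #4: memory 10, value 69
- #2: memory 7, value 68
- #1: memory 5, value 44
- #3: memory 6, value 12
Best: 69 rps.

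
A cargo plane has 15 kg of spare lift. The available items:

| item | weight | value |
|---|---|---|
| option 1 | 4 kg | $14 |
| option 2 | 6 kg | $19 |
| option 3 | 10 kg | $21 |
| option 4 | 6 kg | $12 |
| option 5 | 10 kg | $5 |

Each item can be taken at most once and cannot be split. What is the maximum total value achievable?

$35

Check high-value combinations within 15 kg:
- option 1+option 3: weight 4+10=14, value 14+21=35
- option 1+option 2: weight 4+6=10, value 14+19=33
- option 2+option 4: weight 6+6=12, value 19+12=31
Best: $35.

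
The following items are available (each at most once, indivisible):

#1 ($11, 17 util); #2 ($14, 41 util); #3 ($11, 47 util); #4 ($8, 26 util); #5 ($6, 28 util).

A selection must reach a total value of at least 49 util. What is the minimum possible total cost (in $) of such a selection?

14

Subsets with value ≥ 49, sorted by total cost:
- #4+#5: cost 14, value 54
- #3+#5: cost 17, value 75
- #3+#4: cost 19, value 73
Minimum cost: 14 $.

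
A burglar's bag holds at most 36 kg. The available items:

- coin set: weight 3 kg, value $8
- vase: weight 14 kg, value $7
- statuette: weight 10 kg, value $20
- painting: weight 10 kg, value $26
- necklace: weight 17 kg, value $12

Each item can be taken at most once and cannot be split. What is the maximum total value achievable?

Check high-value combinations within 36 kg:
- coin set+statuette+painting: weight 3+10+10=23, value 8+20+26=54
- vase+statuette+painting: weight 14+10+10=34, value 7+20+26=53
- statuette+painting: weight 10+10=20, value 20+26=46
Best: $54.

$54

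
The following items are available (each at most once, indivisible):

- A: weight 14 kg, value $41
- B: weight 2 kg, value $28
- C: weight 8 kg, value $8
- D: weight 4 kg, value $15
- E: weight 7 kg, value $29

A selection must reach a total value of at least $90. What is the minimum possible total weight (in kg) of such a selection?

23

Subsets with value ≥ 90, sorted by total weight:
- A+B+E: weight 23, value 98
- A+B+D+E: weight 27, value 113
- A+B+C+D: weight 28, value 92
Minimum weight: 23 kg.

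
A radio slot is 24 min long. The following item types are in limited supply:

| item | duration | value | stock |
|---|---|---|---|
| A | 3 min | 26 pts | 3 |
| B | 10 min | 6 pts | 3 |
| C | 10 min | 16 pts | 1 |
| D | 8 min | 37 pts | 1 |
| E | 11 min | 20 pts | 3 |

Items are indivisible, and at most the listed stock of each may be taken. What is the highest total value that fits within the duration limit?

115 pts

Best selections within duration 24 and stock limits:
- 3×A + 1×D: duration 17, value 115
- 2×A + 1×C + 1×D: duration 24, value 105
Best: 115 pts.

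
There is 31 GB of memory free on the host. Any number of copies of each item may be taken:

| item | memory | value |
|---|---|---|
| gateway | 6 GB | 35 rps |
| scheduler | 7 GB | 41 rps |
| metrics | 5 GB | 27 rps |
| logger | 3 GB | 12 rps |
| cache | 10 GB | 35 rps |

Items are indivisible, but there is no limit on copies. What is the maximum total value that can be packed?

Best value-per-unit is scheduler at 41/7; filling with it alone gives 4×41 = 164.
Optimal mix: 4×gateway + 1×scheduler → memory 31, value 181.

181 rps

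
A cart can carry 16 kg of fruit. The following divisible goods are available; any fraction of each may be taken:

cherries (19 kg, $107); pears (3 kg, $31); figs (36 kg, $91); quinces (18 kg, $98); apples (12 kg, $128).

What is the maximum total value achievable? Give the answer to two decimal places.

Take in order of value per unit:
- apples (128/12 per unit): all 12 → value 128, running total 128.00
- pears (31/3 per unit): all 3 → value 31, running total 159.00
- cherries (107/19 per unit): 1 of 19 → value 1×107/19 = 5.6316, running total 164.63
Total 164.63.

164.63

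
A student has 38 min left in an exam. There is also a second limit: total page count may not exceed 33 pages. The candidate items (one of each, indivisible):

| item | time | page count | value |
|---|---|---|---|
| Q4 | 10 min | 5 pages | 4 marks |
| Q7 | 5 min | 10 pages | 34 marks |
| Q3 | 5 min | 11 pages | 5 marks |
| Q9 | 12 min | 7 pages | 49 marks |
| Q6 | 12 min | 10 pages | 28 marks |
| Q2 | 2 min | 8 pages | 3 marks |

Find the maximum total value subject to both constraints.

Feasible sets respecting both limits:
- Q7+Q9+Q6: time 29, page count 27, value 111
- Q4+Q7+Q3+Q9: time 32, page count 33, value 92
- Q4+Q7+Q9+Q2: time 29, page count 30, value 90
Best: 111 marks.

111 marks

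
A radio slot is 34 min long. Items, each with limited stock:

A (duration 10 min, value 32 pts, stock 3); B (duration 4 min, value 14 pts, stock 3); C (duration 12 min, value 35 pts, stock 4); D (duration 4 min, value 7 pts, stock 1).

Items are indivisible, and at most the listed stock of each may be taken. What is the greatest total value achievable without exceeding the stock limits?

110 pts

Top feasible selections:
- 3×A + 1×B: duration 34, value 110
- 1×A + 3×B + 1×C: duration 34, value 109
- 2×A + 3×B: duration 32, value 106
Best: 110 pts.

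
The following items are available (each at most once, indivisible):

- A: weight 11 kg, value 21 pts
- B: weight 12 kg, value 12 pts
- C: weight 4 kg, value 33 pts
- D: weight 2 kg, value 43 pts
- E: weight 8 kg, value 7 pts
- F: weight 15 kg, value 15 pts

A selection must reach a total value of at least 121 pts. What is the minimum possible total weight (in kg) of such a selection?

Subsets with value ≥ 121, sorted by total weight:
- A+B+C+D+F: weight 44, value 124
- A+B+C+D+E+F: weight 52, value 131
Minimum weight: 44 kg.

44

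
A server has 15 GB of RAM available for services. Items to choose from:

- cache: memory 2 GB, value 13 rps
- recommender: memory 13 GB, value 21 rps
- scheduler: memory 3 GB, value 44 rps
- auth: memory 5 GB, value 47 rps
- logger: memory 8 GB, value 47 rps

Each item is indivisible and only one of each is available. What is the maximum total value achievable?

107 rps

Check high-value combinations within 15 GB:
- cache+auth+logger: memory 2+5+8=15, value 13+47+47=107
- cache+scheduler+auth: memory 2+3+5=10, value 13+44+47=104
- cache+scheduler+logger: memory 2+3+8=13, value 13+44+47=104
- auth+logger: memory 5+8=13, value 47+47=94
- scheduler+auth: memory 3+5=8, value 44+47=91
Best: 107 rps.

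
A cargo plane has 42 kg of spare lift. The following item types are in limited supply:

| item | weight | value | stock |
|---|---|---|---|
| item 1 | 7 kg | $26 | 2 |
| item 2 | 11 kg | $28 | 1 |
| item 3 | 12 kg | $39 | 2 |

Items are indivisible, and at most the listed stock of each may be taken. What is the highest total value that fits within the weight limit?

$132

Top feasible selections:
- 1×item 1 + 1×item 2 + 2×item 3: weight 42, value 132
- 2×item 1 + 2×item 3: weight 38, value 130
- 2×item 1 + 1×item 2 + 1×item 3: weight 37, value 119
Best: $132.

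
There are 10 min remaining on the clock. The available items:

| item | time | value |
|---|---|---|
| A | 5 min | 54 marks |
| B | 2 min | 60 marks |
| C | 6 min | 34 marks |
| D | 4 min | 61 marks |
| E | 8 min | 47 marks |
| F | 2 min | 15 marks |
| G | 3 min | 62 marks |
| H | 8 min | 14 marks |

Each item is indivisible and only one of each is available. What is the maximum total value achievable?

183 marks

Check high-value combinations within 10 min:
- B+D+G: time 2+4+3=9, value 60+61+62=183
- A+B+G: time 5+2+3=10, value 54+60+62=176
- D+F+G: time 4+2+3=9, value 61+15+62=138
- B+F+G: time 2+2+3=7, value 60+15+62=137
Best: 183 marks.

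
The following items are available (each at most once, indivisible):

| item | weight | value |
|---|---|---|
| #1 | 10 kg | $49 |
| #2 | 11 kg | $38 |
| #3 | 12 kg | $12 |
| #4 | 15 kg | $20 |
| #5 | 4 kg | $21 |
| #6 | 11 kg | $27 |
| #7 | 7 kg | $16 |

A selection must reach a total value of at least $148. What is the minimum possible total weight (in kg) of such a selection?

Subsets with value ≥ 148, sorted by total weight:
- #1+#2+#5+#6+#7: weight 43, value 151
- #1+#2+#4+#5+#6: weight 51, value 155
- #1+#2+#4+#6+#7: weight 54, value 150
Minimum weight: 43 kg.

43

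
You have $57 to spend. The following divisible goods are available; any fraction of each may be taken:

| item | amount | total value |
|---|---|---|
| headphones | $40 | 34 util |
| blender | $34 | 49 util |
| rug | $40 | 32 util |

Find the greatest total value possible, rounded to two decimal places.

68.55

Take in order of value per unit:
- blender (49/34 per unit): all 34 → value 49, running total 49.00
- headphones (34/40 per unit): 23 of 40 → value 23×34/40 = 19.5500, running total 68.55
Total 68.55.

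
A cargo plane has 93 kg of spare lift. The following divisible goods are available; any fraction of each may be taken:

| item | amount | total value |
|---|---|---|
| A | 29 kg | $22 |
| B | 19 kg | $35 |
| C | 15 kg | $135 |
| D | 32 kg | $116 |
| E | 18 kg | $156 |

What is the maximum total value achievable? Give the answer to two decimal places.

Take in order of value per unit:
- C (135/15 per unit): all 15 → value 135, running total 135.00
- E (156/18 per unit): all 18 → value 156, running total 291.00
- D (116/32 per unit): all 32 → value 116, running total 407.00
- B (35/19 per unit): all 19 → value 35, running total 442.00
- A (22/29 per unit): 9 of 29 → value 9×22/29 = 6.8276, running total 448.83
Total 448.83.

448.83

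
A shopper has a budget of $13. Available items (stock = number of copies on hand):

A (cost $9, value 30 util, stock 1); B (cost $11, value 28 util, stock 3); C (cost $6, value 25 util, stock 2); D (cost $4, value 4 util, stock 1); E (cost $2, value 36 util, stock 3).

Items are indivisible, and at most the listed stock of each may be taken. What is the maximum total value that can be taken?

Top feasible selections:
- 1×C + 3×E: cost 12, value 133
- 1×D + 3×E: cost 10, value 112
- 3×E: cost 6, value 108
- 1×A + 2×E: cost 13, value 102
Best: 133 util.

133 util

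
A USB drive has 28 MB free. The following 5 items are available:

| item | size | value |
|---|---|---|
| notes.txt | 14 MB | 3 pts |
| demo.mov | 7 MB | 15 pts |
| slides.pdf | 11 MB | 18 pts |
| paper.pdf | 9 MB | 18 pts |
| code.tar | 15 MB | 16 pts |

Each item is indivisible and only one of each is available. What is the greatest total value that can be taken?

This is a 0/1 knapsack; check combinations near the capacity.
- demo.mov+slides.pdf+paper.pdf: size 7+11+9=27, value 15+18+18=51
- slides.pdf+paper.pdf: size 11+9=20, value 18+18=36
- paper.pdf+code.tar: size 9+15=24, value 18+16=34
Best: 51 pts.

51 pts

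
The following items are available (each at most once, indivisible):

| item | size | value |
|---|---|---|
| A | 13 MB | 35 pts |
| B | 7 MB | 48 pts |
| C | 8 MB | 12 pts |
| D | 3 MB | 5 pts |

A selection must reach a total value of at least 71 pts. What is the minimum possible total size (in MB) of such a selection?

Subsets with value ≥ 71, sorted by total size:
- A+B: size 20, value 83
- A+B+D: size 23, value 88
- A+B+C: size 28, value 95
- A+B+C+D: size 31, value 100
Minimum size: 20 MB.

20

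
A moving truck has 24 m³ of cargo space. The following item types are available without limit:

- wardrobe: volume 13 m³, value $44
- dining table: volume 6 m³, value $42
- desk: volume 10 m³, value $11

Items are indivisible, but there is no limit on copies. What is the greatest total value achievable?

$168

Best value-per-unit is dining table at 42/6, and filling with it alone uses volume 4×6=24. No mix of the others beats 4×42 = 168.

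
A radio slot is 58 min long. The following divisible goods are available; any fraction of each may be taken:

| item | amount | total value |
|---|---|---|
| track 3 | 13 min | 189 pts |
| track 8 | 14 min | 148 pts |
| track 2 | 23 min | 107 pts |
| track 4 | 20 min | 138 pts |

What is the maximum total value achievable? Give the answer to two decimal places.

526.17

Take in order of value per unit:
- track 3 (189/13 per unit): all 13 → value 189, running total 189.00
- track 8 (148/14 per unit): all 14 → value 148, running total 337.00
- track 4 (138/20 per unit): all 20 → value 138, running total 475.00
- track 2 (107/23 per unit): 11 of 23 → value 11×107/23 = 51.1739, running total 526.17
Total 526.17.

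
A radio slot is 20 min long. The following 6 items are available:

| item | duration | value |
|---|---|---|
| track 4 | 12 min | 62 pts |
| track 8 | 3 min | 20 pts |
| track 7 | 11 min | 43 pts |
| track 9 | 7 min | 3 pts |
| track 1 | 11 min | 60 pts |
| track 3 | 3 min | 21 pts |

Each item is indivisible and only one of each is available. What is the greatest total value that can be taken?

Check high-value combinations within 20 min:
- track 4+track 8+track 3: duration 12+3+3=18, value 62+20+21=103
- track 8+track 1+track 3: duration 3+11+3=17, value 20+60+21=101
- track 8+track 7+track 3: duration 3+11+3=17, value 20+43+21=84
- track 4+track 3: duration 12+3=15, value 62+21=83
- track 4+track 8: duration 12+3=15, value 62+20=82
Best: 103 pts.

103 pts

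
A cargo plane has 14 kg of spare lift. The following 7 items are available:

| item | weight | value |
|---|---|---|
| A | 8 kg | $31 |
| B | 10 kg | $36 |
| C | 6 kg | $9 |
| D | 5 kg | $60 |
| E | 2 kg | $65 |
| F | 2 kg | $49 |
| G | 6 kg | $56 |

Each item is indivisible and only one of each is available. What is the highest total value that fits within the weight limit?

Check high-value combinations within 14 kg:
- D+E+G: weight 5+2+6=13, value 60+65+56=181
- D+E+F: weight 5+2+2=9, value 60+65+49=174
- E+F+G: weight 2+2+6=10, value 65+49+56=170
- D+F+G: weight 5+2+6=13, value 60+49+56=165
- B+E+F: weight 10+2+2=14, value 36+65+49=150
Best: $181.

$181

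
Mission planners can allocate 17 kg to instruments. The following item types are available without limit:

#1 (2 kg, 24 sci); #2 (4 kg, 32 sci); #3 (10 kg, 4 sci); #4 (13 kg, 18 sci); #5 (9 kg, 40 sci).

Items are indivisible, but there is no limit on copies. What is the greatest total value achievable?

Best value-per-unit is #1 at 24/2, and filling with it alone uses mass 8×2=16. No mix of the others beats 8×24 = 192.

192 sci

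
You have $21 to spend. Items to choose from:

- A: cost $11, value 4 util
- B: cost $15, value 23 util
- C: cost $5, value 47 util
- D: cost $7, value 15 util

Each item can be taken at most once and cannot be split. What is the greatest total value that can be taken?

Check high-value combinations within $21:
- B+C: cost 15+5=20, value 23+47=70
- C+D: cost 5+7=12, value 47+15=62
- A+C: cost 11+5=16, value 4+47=51
- C: cost 5, value 47
- B: cost 15, value 23
Best: 70 util.

70 util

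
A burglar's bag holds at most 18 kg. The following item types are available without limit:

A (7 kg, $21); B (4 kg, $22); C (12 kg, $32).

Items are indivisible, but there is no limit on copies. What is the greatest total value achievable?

Best value-per-unit is B at 22/4, and filling with it alone uses weight 4×4=16. No mix of the others beats 4×22 = 88.

$88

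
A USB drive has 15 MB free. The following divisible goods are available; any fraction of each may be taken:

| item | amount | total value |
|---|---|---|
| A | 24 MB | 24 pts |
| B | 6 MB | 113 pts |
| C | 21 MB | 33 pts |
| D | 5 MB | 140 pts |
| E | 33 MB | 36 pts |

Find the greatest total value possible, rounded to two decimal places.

259.29

Take in order of value per unit:
- D (140/5 per unit): all 5 → value 140, running total 140.00
- B (113/6 per unit): all 6 → value 113, running total 253.00
- C (33/21 per unit): 4 of 21 → value 4×33/21 = 6.2857, running total 259.29
Total 259.29.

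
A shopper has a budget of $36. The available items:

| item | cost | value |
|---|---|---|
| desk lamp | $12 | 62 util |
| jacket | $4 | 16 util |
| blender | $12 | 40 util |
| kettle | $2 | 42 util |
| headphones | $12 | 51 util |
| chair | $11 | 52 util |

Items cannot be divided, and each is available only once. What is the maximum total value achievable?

This is a 0/1 knapsack; check combinations near the capacity.
- desk lamp+jacket+kettle+chair: cost 12+4+2+11=29, value 62+16+42+52=172
- desk lamp+jacket+kettle+headphones: cost 12+4+2+12=30, value 62+16+42+51=171
- desk lamp+headphones+chair: cost 12+12+11=35, value 62+51+52=165
- jacket+kettle+headphones+chair: cost 4+2+12+11=29, value 16+42+51+52=161
- desk lamp+jacket+blender+kettle: cost 12+4+12+2=30, value 62+16+40+42=160
Best: 172 util.

172 util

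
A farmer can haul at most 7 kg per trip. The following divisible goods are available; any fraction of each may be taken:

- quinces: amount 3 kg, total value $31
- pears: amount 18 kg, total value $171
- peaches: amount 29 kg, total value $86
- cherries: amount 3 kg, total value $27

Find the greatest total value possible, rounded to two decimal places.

Take in order of value per unit:
- quinces (31/3 per unit): all 3 → value 31, running total 31.00
- pears (171/18 per unit): 4 of 18 → value 4×171/18 = 38.0000, running total 69.00
Total 69.00.

69.00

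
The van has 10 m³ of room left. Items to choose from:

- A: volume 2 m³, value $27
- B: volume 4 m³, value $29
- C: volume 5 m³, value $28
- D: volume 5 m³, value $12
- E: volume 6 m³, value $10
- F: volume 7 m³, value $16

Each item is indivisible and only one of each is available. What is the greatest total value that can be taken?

$57

This is a 0/1 knapsack; check combinations near the capacity.
- B+C: volume 4+5=9, value 29+28=57
- A+B: volume 2+4=6, value 27+29=56
- A+C: volume 2+5=7, value 27+28=55
- A+F: volume 2+7=9, value 27+16=43
- B+D: volume 4+5=9, value 29+12=41
Best: $57.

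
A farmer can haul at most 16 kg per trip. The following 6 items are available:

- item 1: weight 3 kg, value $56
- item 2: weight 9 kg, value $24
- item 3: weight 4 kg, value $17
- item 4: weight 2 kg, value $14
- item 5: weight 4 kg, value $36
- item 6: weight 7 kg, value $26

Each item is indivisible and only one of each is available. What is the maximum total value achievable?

This is a 0/1 knapsack; check combinations near the capacity.
- item 1+item 4+item 5+item 6: weight 3+2+4+7=16, value 56+14+36+26=132
- item 1+item 3+item 4+item 5: weight 3+4+2+4=13, value 56+17+14+36=123
- item 1+item 5+item 6: weight 3+4+7=14, value 56+36+26=118
- item 1+item 2+item 5: weight 3+9+4=16, value 56+24+36=116
- item 1+item 3+item 4+item 6: weight 3+4+2+7=16, value 56+17+14+26=113
Best: $132.

$132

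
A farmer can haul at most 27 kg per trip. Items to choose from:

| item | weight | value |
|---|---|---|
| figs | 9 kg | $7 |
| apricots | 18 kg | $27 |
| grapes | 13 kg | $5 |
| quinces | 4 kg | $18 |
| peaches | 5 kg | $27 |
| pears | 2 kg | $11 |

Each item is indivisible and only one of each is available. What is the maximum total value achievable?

$72

This is a 0/1 knapsack; check combinations near the capacity.
- apricots+quinces+peaches: weight 18+4+5=27, value 27+18+27=72
- apricots+peaches+pears: weight 18+5+2=25, value 27+27+11=65
- figs+quinces+peaches+pears: weight 9+4+5+2=20, value 7+18+27+11=63
- grapes+quinces+peaches+pears: weight 13+4+5+2=24, value 5+18+27+11=61
- quinces+peaches+pears: weight 4+5+2=11, value 18+27+11=56
Best: $72.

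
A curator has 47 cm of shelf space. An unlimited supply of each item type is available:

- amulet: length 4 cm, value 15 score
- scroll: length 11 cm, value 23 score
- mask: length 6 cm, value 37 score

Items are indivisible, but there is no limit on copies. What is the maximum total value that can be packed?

274 score

Best value-per-unit is mask at 37/6; filling with it alone gives 7×37 = 259.
Optimal mix: 1×amulet + 7×mask → length 46, value 274.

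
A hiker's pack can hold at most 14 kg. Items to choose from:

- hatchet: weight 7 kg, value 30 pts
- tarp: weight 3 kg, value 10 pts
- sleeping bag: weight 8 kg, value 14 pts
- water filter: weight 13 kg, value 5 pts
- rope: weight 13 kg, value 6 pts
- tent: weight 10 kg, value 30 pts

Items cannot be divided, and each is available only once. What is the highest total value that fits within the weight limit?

This is a 0/1 knapsack; check combinations near the capacity.
- hatchet+tarp: weight 7+3=10, value 30+10=40
- tarp+tent: weight 3+10=13, value 10+30=40
- hatchet: weight 7, value 30
- tent: weight 10, value 30
Best: 40 pts.

40 pts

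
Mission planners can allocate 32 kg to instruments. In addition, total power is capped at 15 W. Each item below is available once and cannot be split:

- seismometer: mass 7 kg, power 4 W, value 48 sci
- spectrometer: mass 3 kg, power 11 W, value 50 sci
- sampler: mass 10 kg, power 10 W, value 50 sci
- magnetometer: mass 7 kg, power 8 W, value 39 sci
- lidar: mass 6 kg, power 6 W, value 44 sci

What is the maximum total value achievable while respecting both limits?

98 sci

Feasible sets respecting both limits:
- seismometer+spectrometer: mass 10, power 15, value 98
- seismometer+sampler: mass 17, power 14, value 98
- seismometer+lidar: mass 13, power 10, value 92
- seismometer+magnetometer: mass 14, power 12, value 87
Best: 98 sci.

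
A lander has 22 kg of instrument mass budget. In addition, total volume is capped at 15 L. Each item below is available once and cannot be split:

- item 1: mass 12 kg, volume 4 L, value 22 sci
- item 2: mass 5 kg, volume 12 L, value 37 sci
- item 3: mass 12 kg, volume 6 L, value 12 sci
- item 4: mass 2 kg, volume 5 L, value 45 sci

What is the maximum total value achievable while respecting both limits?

Feasible sets respecting both limits:
- item 1+item 4: mass 14, volume 9, value 67
- item 3+item 4: mass 14, volume 11, value 57
- item 4: mass 2, volume 5, value 45
Best: 67 sci.

67 sci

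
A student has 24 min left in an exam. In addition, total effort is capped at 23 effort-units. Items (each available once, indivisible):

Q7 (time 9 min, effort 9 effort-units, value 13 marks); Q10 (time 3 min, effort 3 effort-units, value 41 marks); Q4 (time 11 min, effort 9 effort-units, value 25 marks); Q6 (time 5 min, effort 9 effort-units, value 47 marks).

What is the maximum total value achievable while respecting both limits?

113 marks

Feasible sets respecting both limits:
- Q10+Q4+Q6: time 19, effort 21, value 113
- Q7+Q10+Q6: time 17, effort 21, value 101
- Q10+Q6: time 8, effort 12, value 88
- Q7+Q10+Q4: time 23, effort 21, value 79
Best: 113 marks.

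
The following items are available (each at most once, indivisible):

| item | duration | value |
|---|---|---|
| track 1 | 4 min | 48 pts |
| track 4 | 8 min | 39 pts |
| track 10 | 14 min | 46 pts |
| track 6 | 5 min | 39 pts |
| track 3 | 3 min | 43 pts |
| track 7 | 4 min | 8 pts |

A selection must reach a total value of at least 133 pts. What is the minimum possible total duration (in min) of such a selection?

16

Subsets with value ≥ 133, sorted by total duration:
- track 1+track 6+track 3+track 7: duration 16, value 138
- track 1+track 4+track 3+track 7: duration 19, value 138
- track 1+track 4+track 6+track 3: duration 20, value 169
- track 1+track 10+track 3: duration 21, value 137
Minimum duration: 16 min.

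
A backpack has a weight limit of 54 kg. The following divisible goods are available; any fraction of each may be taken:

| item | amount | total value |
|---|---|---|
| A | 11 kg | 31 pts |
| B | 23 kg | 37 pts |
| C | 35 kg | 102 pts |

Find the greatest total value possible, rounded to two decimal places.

145.87

Take in order of value per unit:
- C (102/35 per unit): all 35 → value 102, running total 102.00
- A (31/11 per unit): all 11 → value 31, running total 133.00
- B (37/23 per unit): 8 of 23 → value 8×37/23 = 12.8696, running total 145.87
Total 145.87.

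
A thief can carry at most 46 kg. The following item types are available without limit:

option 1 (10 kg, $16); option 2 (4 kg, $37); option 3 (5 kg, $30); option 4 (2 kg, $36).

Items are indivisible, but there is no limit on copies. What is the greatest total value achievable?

$828

Best value-per-unit is option 4 at 36/2, and filling with it alone uses weight 23×2=46. No mix of the others beats 23×36 = 828.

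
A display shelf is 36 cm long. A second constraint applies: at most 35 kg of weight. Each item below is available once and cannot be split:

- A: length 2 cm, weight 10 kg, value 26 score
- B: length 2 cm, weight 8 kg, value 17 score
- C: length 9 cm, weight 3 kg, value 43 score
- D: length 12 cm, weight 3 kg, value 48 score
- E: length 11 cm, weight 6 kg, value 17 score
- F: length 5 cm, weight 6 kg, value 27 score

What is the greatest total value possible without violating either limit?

Feasible sets respecting both limits:
- A+B+C+D+F: length 30, weight 30, value 161
- A+B+C+D+E: length 36, weight 30, value 151
- A+C+D+F: length 28, weight 22, value 144
Best: 161 score.

161 score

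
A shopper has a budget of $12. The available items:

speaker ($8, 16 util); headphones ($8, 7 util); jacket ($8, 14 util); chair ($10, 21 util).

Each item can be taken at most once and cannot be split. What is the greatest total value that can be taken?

This is a 0/1 knapsack; check combinations near the capacity.
- chair: cost 10, value 21
- speaker: cost 8, value 16
- jacket: cost 8, value 14
- headphones: cost 8, value 7
Best: 21 util.

21 util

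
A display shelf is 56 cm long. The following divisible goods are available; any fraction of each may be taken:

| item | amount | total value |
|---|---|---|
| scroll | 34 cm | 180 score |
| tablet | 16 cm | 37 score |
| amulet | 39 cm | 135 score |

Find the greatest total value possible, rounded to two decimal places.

Take in order of value per unit:
- scroll (180/34 per unit): all 34 → value 180, running total 180.00
- amulet (135/39 per unit): 22 of 39 → value 22×135/39 = 76.1538, running total 256.15
Total 256.15.

256.15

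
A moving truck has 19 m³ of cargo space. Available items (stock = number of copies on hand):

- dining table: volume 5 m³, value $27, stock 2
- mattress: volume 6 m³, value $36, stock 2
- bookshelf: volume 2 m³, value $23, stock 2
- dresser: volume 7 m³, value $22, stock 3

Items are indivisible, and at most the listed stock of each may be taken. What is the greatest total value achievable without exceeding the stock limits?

Top feasible selections:
- 1×dining table + 2×mattress + 1×bookshelf: volume 19, value 122
- 2×mattress + 2×bookshelf: volume 16, value 118
Best: $122.

$122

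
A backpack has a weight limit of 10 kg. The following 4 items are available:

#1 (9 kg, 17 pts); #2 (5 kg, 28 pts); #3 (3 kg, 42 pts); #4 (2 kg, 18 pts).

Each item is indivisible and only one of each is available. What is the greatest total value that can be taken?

88 pts

Check high-value combinations within 10 kg:
- #2+#3+#4: weight 5+3+2=10, value 28+42+18=88
- #2+#3: weight 5+3=8, value 28+42=70
- #3+#4: weight 3+2=5, value 42+18=60
Best: 88 pts.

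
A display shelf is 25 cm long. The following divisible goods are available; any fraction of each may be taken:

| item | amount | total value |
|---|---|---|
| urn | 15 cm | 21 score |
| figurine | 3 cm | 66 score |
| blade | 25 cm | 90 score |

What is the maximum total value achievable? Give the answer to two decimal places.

Take in order of value per unit:
- figurine (66/3 per unit): all 3 → value 66, running total 66.00
- blade (90/25 per unit): 22 of 25 → value 22×90/25 = 79.2000, running total 145.20
Total 145.20.

145.20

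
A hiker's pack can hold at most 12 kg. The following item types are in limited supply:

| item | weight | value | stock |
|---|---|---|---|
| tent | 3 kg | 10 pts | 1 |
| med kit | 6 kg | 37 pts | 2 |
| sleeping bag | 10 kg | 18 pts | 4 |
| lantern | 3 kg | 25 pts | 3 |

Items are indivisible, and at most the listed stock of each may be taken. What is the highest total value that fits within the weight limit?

87 pts

Best selections within weight 12 and stock limits:
- 1×med kit + 2×lantern: weight 12, value 87
- 1×tent + 3×lantern: weight 12, value 85
- 3×lantern: weight 9, value 75
- 2×med kit: weight 12, value 74
Best: 87 pts.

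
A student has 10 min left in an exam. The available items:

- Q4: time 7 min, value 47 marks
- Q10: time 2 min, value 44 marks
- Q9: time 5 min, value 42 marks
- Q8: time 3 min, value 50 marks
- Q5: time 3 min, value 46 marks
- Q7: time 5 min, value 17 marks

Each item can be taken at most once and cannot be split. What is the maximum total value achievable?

140 marks

Check high-value combinations within 10 min:
- Q10+Q8+Q5: time 2+3+3=8, value 44+50+46=140
- Q10+Q9+Q8: time 2+5+3=10, value 44+42+50=136
- Q10+Q9+Q5: time 2+5+3=10, value 44+42+46=132
- Q10+Q8+Q7: time 2+3+5=10, value 44+50+17=111
- Q10+Q5+Q7: time 2+3+5=10, value 44+46+17=107
Best: 140 marks.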